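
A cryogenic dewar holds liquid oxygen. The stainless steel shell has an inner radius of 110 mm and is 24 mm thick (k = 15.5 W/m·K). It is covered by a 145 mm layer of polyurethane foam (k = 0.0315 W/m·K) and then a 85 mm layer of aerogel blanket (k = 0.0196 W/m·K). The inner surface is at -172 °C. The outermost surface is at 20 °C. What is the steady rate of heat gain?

Q ≈ 14.5 W

Each spherical layer contributes R = (1/r_i − 1/r_o)/(4πk):
R_stainless steel shell = (1/0.11 − 1/0.134)/(4π×15.5) = 0.008359 K/W
R_polyurethane foam = (1/0.134 − 1/0.279)/(4π×0.0315) = 9.798 K/W
R_aerogel blanket = (1/0.279 − 1/0.364)/(4π×0.0196) = 3.398 K/W
R_total = 13.2 K/W
Q = ΔT/R_total = 192/13.2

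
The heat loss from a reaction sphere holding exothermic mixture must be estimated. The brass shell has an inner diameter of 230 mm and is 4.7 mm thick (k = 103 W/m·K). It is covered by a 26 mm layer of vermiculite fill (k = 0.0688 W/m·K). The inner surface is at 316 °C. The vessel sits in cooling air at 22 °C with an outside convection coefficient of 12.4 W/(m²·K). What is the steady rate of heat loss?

Q ≈ 145 W

Each spherical layer contributes R = (1/r_i − 1/r_o)/(4πk):
R_brass shell = (1/0.115 − 1/0.1197)/(4π×103) = 2.638×10^-4 K/W
R_vermiculite fill = (1/0.1197 − 1/0.1457)/(4π×0.0688) = 1.724 K/W
R_outer film = 1/(h·4πr_o²) = 1/(12.4×4π×0.1457²) = 0.3023 K/W
R_total = 2.027 K/W
Q = ΔT/R_total = 294/2.027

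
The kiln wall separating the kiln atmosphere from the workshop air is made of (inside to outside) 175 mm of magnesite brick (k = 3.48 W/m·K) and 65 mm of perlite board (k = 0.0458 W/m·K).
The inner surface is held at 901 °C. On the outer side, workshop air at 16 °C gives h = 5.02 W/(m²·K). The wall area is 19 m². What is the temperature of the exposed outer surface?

Using the resistance-network approach (series):
R_magnesite brick = L/(kA) = 0.175/(3.48×19) = 0.002647 K/W
R_perlite board = L/(kA) = 0.065/(0.0458×19) = 0.0747 K/W
R_outer film = 1/(h_o·A) = 1/(5.02×19) = 0.01048 K/W
R_total = 0.08783 K/W;  Q = ΔT/R_total = 885/0.08783 = 10080 W
T_interface = T_inner − Q·ΣR(inner→interface) = 901 − 10100×0.07734

T ≈ 122 °C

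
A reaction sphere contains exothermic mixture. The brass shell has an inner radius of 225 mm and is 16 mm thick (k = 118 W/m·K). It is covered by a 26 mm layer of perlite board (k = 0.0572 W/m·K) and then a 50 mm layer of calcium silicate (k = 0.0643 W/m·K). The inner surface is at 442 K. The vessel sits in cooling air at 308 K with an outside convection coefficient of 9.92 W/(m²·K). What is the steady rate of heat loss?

Q ≈ 97.6 W

Spherical conduction: R = (1/r_in − 1/r_out)/(4πk) per layer; series-sum.
R_brass shell = (1/0.225 − 1/0.241)/(4π×118) = 1.99×10^-4 K/W
R_perlite board = (1/0.241 − 1/0.267)/(4π×0.0572) = 0.5621 K/W
R_calcium silicate = (1/0.267 − 1/0.317)/(4π×0.0643) = 0.7311 K/W
R_outer film = 1/(h·4πr_o²) = 1/(9.92×4π×0.317²) = 0.07983 K/W
R_total = 1.373 K/W
Q = ΔT/R_total = 134/1.373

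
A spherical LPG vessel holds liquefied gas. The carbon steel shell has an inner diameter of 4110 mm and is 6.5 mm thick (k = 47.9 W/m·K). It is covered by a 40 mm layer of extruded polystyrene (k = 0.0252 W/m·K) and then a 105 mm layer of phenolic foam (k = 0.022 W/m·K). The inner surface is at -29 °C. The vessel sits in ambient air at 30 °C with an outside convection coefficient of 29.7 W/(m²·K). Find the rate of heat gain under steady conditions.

Spherical conduction: R = (1/r_in − 1/r_out)/(4πk) per layer; series-sum.
R_carbon steel shell = (1/2.055 − 1/2.0615)/(4π×47.9) = 2.549×10^-6 K/W
R_extruded polystyrene = (1/2.0615 − 1/2.1015)/(4π×0.0252) = 0.02916 K/W
R_phenolic foam = (1/2.1015 − 1/2.2065)/(4π×0.022) = 0.08191 K/W
R_outer film = 1/(h·4πr_o²) = 1/(29.7×4π×2.2065²) = 5.503×10^-4 K/W
R_total = 0.1116 K/W
Q = ΔT/R_total = 59/0.1116

Q ≈ 529 W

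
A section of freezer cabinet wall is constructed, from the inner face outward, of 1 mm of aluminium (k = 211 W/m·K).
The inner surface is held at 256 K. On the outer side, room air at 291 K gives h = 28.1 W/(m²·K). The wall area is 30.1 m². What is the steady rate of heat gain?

Q ≈ 29600 W

Treating each layer as a thermal resistance in series:
R_aluminium = L/(kA) = 0.001/(211×30.1) = 1.575×10^-7 K/W
R_outer film = 1/(h_o·A) = 1/(28.1×30.1) = 0.001182 K/W
R_total = 0.001182 K/W
Q = ΔT / R_total = 35 / 0.001182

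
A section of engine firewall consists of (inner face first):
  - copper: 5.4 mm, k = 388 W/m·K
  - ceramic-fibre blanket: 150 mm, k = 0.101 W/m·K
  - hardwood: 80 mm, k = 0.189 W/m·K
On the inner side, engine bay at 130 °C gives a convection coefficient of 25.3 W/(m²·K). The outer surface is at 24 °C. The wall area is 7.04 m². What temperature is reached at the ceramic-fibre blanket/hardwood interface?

Using the resistance-network approach (series):
R_inner film = 1/(h_i·A) = 1/(25.3×7.04) = 0.005614 K/W
R_copper = L/(kA) = 0.0054/(388×7.04) = 1.977×10^-6 K/W
R_ceramic-fibre blanket = L/(kA) = 0.15/(0.101×7.04) = 0.211 K/W
R_hardwood = L/(kA) = 0.08/(0.189×7.04) = 0.06013 K/W
R_total = 0.2767 K/W;  Q = ΔT/R_total = 106/0.2767 = 383.1 W
T_interface = T_inner − Q·ΣR(inner→interface) = 130 − 383×0.2166

T ≈ 47 °C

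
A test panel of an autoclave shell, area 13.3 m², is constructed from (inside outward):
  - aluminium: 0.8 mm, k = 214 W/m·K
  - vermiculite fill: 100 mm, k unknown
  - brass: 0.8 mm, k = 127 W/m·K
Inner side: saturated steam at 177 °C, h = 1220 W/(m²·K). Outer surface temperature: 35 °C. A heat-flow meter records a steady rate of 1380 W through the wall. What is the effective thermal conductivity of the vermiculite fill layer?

Treating each layer as a thermal resistance in series:
R_inner film = 1/(h_i·A) = 1/(1220×13.3) = 6.163×10^-5 K/W
R_aluminium = L/(kA) = 0.0008/(214×13.3) = 2.811×10^-7 K/W
R_brass = L/(kA) = 0.0008/(127×13.3) = 4.736×10^-7 K/W
Sum of known resistances R_other = 6.238×10^-5 K/W
Total R = ΔT/Q = 142/1380 = 0.1029 K/W
R_vermiculite fill = R_total − R_other = 0.1028 K/W
k = L/(R·A) = 0.1/(0.1028×13.3)

k ≈ 0.0731 W/(m·K)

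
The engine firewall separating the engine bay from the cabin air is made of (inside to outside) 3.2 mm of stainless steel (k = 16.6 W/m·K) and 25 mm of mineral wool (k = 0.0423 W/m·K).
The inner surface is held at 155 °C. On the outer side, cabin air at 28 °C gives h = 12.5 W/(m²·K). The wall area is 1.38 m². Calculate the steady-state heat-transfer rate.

Model the wall as resistances in series:
R_stainless steel = L/(kA) = 0.0032/(16.6×1.38) = 1.397×10^-4 K/W
R_mineral wool = L/(kA) = 0.025/(0.0423×1.38) = 0.4283 K/W
R_outer film = 1/(h_o·A) = 1/(12.5×1.38) = 0.05797 K/W
R_total = 0.4864 K/W
Q = ΔT / R_total = 127 / 0.4864

Q ≈ 261 W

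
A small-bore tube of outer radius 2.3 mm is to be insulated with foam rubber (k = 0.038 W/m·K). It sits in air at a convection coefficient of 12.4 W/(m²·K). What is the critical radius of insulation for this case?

r_cr ≈ 3.06 mm

For a cylinder r_cr = k/h = 0.038/12.4
r_cr = 3.06 mm; since the bare radius (2.3 mm) is below r_cr, adding a thin layer of insulation will *increase* heat loss.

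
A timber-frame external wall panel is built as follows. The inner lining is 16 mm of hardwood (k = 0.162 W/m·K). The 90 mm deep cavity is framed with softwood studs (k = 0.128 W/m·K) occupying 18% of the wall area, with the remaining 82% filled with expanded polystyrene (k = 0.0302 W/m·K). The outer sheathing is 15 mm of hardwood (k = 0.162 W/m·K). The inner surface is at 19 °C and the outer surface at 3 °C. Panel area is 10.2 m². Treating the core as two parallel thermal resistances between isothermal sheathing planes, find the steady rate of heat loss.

Q ≈ 78.7 W

Sheathing layers in series; stud and cavity paths in parallel between them.
R_inner = 0.016/(0.162×10.2) = 0.009683 K/W
R_stud  = 0.09/(0.128×0.18×10.2) = 0.383 K/W
R_cav   = 0.09/(0.0302×0.82×10.2) = 0.3563 K/W
1/R_core = 1/R_stud + 1/R_cav → R_core = 0.1846 K/W
R_outer = 0.015/(0.162×10.2) = 0.009078 K/W
R_total = 0.2033 K/W
Q = ΔT/R_total = 16/0.2033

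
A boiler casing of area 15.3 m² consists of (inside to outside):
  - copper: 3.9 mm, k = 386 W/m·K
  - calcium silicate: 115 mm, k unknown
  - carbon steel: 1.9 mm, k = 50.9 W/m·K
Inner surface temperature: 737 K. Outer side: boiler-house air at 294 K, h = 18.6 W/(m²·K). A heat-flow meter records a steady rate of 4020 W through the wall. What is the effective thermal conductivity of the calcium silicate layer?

Treating each layer as a thermal resistance in series:
R_copper = L/(kA) = 0.0039/(386×15.3) = 6.604×10^-7 K/W
R_carbon steel = L/(kA) = 0.0019/(50.9×15.3) = 2.44×10^-6 K/W
R_outer film = 1/(h_o·A) = 1/(18.6×15.3) = 0.003514 K/W
Sum of known resistances R_other = 0.003517 K/W
Total R = ΔT/Q = 443/4020 = 0.1102 K/W
R_calcium silicate = R_total − R_other = 0.1067 K/W
k = L/(R·A) = 0.115/(0.1067×15.3)

k ≈ 0.0705 W/(m·K)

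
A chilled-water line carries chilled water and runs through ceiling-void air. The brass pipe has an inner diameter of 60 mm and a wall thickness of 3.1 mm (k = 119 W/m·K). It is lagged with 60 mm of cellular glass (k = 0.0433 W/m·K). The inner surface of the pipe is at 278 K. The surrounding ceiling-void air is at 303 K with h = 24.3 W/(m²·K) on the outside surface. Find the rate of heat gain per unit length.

q′ ≈ 6.46 W/m

Radial resistances (cylindrical: R_cond = ln(r_o/r_i)/(2πkL), R_conv = 1/(h·2πrL)):
R_brass pipe wall = ln(33.1/30)/(2π×119×1) = 1.315×10^-4 K/W
R_cellular glass = ln(93.1/33.1)/(2π×0.0433×1) = 3.801 K/W
R_outer film = 1/(h_o·2πr_oL) = 1/(24.3×2π×0.0931×1) = 0.07035 K/W
R_total = 3.872 K/W
Q = ΔT/R_total = 25/3.872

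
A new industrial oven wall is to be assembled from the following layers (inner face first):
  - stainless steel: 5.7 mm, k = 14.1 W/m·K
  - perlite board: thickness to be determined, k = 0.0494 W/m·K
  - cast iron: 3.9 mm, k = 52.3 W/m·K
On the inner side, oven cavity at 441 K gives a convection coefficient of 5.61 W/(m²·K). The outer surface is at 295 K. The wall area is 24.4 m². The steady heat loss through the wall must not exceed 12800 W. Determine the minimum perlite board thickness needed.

Model the wall as resistances in series:
R_inner film = 1/(h_i·A) = 1/(5.61×24.4) = 0.007305 K/W
R_stainless steel = L/(kA) = 0.0057/(14.1×24.4) = 1.657×10^-5 K/W
R_cast iron = L/(kA) = 0.0039/(52.3×24.4) = 3.056×10^-6 K/W
Sum of the known resistances R_other = 0.007325 K/W
Required total resistance R_tot = ΔT/Q_allow = 146/12800 = 0.01141 K/W
R_perlite board = R_tot − R_other = 0.004081 K/W
L = R·k·A = 0.004081×0.0494×24.4

L ≈ 4.92 mm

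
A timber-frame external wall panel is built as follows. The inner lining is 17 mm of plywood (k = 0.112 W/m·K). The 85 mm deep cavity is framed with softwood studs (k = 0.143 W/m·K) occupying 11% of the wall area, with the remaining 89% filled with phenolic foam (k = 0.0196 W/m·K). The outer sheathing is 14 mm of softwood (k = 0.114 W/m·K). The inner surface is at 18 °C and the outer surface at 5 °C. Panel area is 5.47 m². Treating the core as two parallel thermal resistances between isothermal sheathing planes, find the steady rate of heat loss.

Q ≈ 25.1 W

Sheathing layers in series; stud and cavity paths in parallel between them.
R_inner = 0.017/(0.112×5.47) = 0.02775 K/W
R_stud  = 0.085/(0.143×0.11×5.47) = 0.9879 K/W
R_cav   = 0.085/(0.0196×0.89×5.47) = 0.8908 K/W
1/R_core = 1/R_stud + 1/R_cav → R_core = 0.4684 K/W
R_outer = 0.014/(0.114×5.47) = 0.02245 K/W
R_total = 0.5186 K/W
Q = ΔT/R_total = 13/0.5186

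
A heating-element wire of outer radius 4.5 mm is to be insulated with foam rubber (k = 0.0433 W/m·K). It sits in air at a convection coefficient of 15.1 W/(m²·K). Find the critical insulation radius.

For a cylinder r_cr = k/h = 0.0433/15.1
r_cr = 2.87 mm; since the bare radius (4.5 mm) is above r_cr, any added insulation will reduce heat loss.

r_cr ≈ 2.87 mm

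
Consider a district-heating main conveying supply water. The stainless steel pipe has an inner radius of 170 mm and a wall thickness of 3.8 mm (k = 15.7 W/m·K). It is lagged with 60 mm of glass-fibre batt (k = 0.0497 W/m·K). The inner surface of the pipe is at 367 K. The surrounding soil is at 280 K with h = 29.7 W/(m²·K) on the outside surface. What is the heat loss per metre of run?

Cylindrical conduction, so R = ln(r₂/r₁)/(2πkL) per layer, in series:
R_stainless steel pipe wall = ln(173.8/170)/(2π×15.7×1) = 2.241×10^-4 K/W
R_glass-fibre batt = ln(233.8/173.8)/(2π×0.0497×1) = 0.9497 K/W
R_outer film = 1/(h_o·2πr_oL) = 1/(29.7×2π×0.2338×1) = 0.02292 K/W
R_total = 0.9728 K/W
Q = ΔT/R_total = 87/0.9728

q′ ≈ 89.4 W/m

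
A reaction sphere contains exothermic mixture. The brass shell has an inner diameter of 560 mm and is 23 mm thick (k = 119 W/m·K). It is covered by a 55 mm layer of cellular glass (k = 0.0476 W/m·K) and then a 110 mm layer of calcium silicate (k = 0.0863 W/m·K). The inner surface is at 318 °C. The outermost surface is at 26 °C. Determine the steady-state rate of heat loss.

Q ≈ 201 W

For a spherical shell R = (1/r₁ − 1/r₂)/(4πk); film R = 1/(h·4πr²). In series:
R_brass shell = (1/0.28 − 1/0.303)/(4π×119) = 1.813×10^-4 K/W
R_cellular glass = (1/0.303 − 1/0.358)/(4π×0.0476) = 0.8477 K/W
R_calcium silicate = (1/0.358 − 1/0.468)/(4π×0.0863) = 0.6054 K/W
R_total = 1.453 K/W
Q = ΔT/R_total = 292/1.453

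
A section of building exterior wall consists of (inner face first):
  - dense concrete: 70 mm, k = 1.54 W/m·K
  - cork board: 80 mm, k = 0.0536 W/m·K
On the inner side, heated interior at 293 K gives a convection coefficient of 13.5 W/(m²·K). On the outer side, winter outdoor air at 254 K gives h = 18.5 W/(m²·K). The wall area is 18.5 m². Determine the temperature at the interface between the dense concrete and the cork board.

T ≈ 290 K

Series thermal resistances:
R_inner film = 1/(h_i·A) = 1/(13.5×18.5) = 0.004004 K/W
R_dense concrete = L/(kA) = 0.07/(1.54×18.5) = 0.002457 K/W
R_cork board = L/(kA) = 0.08/(0.0536×18.5) = 0.08068 K/W
R_outer film = 1/(h_o·A) = 1/(18.5×18.5) = 0.002922 K/W
R_total = 0.09006 K/W;  Q = ΔT/R_total = 39/0.09006 = 433 W
T_interface = T_inner − Q·ΣR(inner→interface) = 293 − 433×0.006461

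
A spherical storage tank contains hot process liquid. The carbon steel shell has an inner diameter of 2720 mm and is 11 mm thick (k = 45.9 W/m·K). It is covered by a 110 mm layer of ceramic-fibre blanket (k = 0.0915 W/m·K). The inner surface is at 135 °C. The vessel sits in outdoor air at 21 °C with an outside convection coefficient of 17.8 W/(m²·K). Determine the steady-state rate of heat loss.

Spherical conduction: R = (1/r_in − 1/r_out)/(4πk) per layer; series-sum.
R_carbon steel shell = (1/1.36 − 1/1.371)/(4π×45.9) = 1.023×10^-5 K/W
R_ceramic-fibre blanket = (1/1.371 − 1/1.481)/(4π×0.0915) = 0.04712 K/W
R_outer film = 1/(h·4πr_o²) = 1/(17.8×4π×1.481²) = 0.002038 K/W
R_total = 0.04916 K/W
Q = ΔT/R_total = 114/0.04916

Q ≈ 2320 W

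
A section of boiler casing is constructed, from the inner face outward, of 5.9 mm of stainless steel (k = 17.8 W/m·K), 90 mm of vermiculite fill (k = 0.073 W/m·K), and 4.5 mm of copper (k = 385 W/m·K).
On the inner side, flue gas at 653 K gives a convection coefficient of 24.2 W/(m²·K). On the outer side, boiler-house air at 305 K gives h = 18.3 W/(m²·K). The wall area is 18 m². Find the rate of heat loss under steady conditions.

Q ≈ 4710 W

Treating each layer as a thermal resistance in series:
R_inner film = 1/(h_i·A) = 1/(24.2×18) = 0.002296 K/W
R_stainless steel = L/(kA) = 0.0059/(17.8×18) = 1.841×10^-5 K/W
R_vermiculite fill = L/(kA) = 0.09/(0.073×18) = 0.06849 K/W
R_copper = L/(kA) = 0.0045/(385×18) = 6.494×10^-7 K/W
R_outer film = 1/(h_o·A) = 1/(18.3×18) = 0.003036 K/W
R_total = 0.07384 K/W
Q = ΔT / R_total = 348 / 0.07384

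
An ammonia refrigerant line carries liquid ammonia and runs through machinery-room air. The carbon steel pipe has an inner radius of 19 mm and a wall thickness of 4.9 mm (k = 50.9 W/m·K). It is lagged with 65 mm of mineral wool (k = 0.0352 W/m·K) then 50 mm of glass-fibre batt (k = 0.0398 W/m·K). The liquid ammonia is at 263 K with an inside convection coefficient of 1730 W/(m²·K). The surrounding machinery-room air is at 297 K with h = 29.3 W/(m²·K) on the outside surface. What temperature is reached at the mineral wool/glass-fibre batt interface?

For a radial system each layer contributes R = ln(r_out/r_in)/(2πkL); films add R = 1/(hA).
R_inner film = 1/(h_i·2πr₁L) = 1/(1730×2π×0.019×1) = 0.004842 K/W
R_carbon steel pipe wall = ln(23.9/19)/(2π×50.9×1) = 7.174×10^-4 K/W
R_mineral wool = ln(88.9/23.9)/(2π×0.0352×1) = 5.94 K/W
R_glass-fibre batt = ln(138.9/88.9)/(2π×0.0398×1) = 1.784 K/W
R_outer film = 1/(h_o·2πr_oL) = 1/(29.3×2π×0.1389×1) = 0.03911 K/W
R_total = 7.769 K/W
Q = ΔT/R_total = 34/7.769
Q = 4.38 W/m
T_interface = T_inner + Q·ΣR(inner→interface) = 263 + 4.38×5.945

T ≈ 289 K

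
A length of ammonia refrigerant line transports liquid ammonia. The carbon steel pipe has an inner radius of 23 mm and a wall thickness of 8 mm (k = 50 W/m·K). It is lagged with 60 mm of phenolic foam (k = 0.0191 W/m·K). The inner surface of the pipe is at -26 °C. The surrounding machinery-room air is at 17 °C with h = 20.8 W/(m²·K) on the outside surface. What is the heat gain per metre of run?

Treating each annulus and film as a series resistance:
R_carbon steel pipe wall = ln(31/23)/(2π×50×1) = 9.501×10^-4 K/W
R_phenolic foam = ln(91/31)/(2π×0.0191×1) = 8.973 K/W
R_outer film = 1/(h_o·2πr_oL) = 1/(20.8×2π×0.091×1) = 0.08408 K/W
R_total = 9.058 K/W
Q = ΔT/R_total = 43/9.058

q′ ≈ 4.75 W/m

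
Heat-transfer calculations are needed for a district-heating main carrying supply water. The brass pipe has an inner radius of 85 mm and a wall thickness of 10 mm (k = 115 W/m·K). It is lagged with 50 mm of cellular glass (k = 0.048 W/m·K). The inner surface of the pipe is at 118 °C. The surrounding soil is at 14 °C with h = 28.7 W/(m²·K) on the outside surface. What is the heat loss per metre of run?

q′ ≈ 72.2 W/m

Per-layer cylindrical resistances, series-summed:
R_brass pipe wall = ln(95/85)/(2π×115×1) = 1.539×10^-4 K/W
R_cellular glass = ln(145/95)/(2π×0.048×1) = 1.402 K/W
R_outer film = 1/(h_o·2πr_oL) = 1/(28.7×2π×0.145×1) = 0.03824 K/W
R_total = 1.44 K/W
Q = ΔT/R_total = 104/1.44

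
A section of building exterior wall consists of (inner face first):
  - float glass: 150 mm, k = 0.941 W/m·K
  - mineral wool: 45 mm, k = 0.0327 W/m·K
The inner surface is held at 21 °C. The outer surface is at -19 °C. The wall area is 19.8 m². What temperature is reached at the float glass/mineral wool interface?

Model the wall as resistances in series:
R_float glass = L/(kA) = 0.15/(0.941×19.8) = 0.008051 K/W
R_mineral wool = L/(kA) = 0.045/(0.0327×19.8) = 0.0695 K/W
R_total = 0.07755 K/W;  Q = ΔT/R_total = 40/0.07755 = 515.8 W
T_interface = T_inner − Q·ΣR(inner→interface) = 21 − 516×0.008051

T ≈ 16.8 °C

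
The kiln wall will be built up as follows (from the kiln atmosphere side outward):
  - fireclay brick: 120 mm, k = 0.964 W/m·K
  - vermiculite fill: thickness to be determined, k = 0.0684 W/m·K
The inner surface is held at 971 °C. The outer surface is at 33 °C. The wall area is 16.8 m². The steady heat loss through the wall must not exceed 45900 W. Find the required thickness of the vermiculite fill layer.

Thermal resistances in series:
R_fireclay brick = L/(kA) = 0.12/(0.964×16.8) = 0.00741 K/W
Sum of the known resistances R_other = 0.00741 K/W
Required total resistance R_tot = ΔT/Q_allow = 938/45900 = 0.02044 K/W
R_vermiculite fill = R_tot − R_other = 0.01303 K/W
L = R·k·A = 0.01303×0.0684×16.8

L ≈ 15 mm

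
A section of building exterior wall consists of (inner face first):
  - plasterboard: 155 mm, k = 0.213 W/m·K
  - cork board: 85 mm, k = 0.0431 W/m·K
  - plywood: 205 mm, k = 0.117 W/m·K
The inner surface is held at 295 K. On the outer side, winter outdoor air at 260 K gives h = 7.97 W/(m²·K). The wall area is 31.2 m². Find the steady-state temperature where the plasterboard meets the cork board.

Treating each layer as a thermal resistance in series:
R_plasterboard = L/(kA) = 0.155/(0.213×31.2) = 0.02332 K/W
R_cork board = L/(kA) = 0.085/(0.0431×31.2) = 0.06321 K/W
R_plywood = L/(kA) = 0.205/(0.117×31.2) = 0.05616 K/W
R_outer film = 1/(h_o·A) = 1/(7.97×31.2) = 0.004021 K/W
R_total = 0.1467 K/W;  Q = ΔT/R_total = 35/0.1467 = 238.6 W
T_interface = T_inner − Q·ΣR(inner→interface) = 295 − 239×0.02332

T ≈ 289 K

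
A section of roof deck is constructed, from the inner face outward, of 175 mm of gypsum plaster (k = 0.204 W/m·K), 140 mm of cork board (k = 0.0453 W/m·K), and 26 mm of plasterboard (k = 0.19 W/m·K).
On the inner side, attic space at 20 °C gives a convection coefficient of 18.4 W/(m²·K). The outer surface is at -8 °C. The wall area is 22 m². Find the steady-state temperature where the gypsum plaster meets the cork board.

Treating each layer as a thermal resistance in series:
R_inner film = 1/(h_i·A) = 1/(18.4×22) = 0.00247 K/W
R_gypsum plaster = L/(kA) = 0.175/(0.204×22) = 0.03899 K/W
R_cork board = L/(kA) = 0.14/(0.0453×22) = 0.1405 K/W
R_plasterboard = L/(kA) = 0.026/(0.19×22) = 0.00622 K/W
R_total = 0.1882 K/W;  Q = ΔT/R_total = 28/0.1882 = 148.8 W
T_interface = T_inner − Q·ΣR(inner→interface) = 20 − 149×0.04146

T ≈ 13.8 °C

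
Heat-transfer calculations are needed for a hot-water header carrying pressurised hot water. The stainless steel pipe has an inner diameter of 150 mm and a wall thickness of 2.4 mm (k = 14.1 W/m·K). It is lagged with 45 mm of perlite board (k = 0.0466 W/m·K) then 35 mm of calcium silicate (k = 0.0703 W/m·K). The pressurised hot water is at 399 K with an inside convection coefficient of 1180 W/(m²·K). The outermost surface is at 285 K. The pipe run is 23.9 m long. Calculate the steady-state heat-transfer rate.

Q ≈ 1280 W

Cylindrical conduction, so R = ln(r₂/r₁)/(2πkL) per layer, in series:
R_inner film = 1/(h_i·2πr₁L) = 1/(1180×2π×0.075×23.9) = 7.525×10^-5 K/W
R_stainless steel pipe wall = ln(77.4/75)/(2π×14.1×23.9) = 1.488×10^-5 K/W
R_perlite board = ln(122.4/77.4)/(2π×0.0466×23.9) = 0.06549 K/W
R_calcium silicate = ln(157.4/122.4)/(2π×0.0703×23.9) = 0.02382 K/W
R_total = 0.08941 K/W
Q = ΔT/R_total = 114/0.08941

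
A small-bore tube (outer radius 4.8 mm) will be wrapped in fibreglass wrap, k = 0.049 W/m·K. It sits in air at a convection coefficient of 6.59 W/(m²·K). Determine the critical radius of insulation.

For a cylinder r_cr = k/h = 0.049/6.59
r_cr = 7.44 mm; since the bare radius (4.8 mm) is below r_cr, adding a thin layer of insulation will *increase* heat loss.

r_cr ≈ 7.44 mm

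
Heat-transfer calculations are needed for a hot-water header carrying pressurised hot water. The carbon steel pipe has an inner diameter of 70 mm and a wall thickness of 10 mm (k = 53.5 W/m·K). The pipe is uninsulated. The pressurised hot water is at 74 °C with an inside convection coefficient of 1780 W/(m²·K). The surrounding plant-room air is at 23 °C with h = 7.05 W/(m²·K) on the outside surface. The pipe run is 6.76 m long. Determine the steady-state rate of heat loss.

Q ≈ 683 W

For a radial system each layer contributes R = ln(r_out/r_in)/(2πkL); films add R = 1/(hA).
R_inner film = 1/(h_i·2πr₁L) = 1/(1780×2π×0.035×6.76) = 3.779×10^-4 K/W
R_carbon steel pipe wall = ln(45/35)/(2π×53.5×6.76) = 1.106×10^-4 K/W
R_outer film = 1/(h_o·2πr_oL) = 1/(7.05×2π×0.045×6.76) = 0.07421 K/W
R_total = 0.0747 K/W
Q = ΔT/R_total = 51/0.0747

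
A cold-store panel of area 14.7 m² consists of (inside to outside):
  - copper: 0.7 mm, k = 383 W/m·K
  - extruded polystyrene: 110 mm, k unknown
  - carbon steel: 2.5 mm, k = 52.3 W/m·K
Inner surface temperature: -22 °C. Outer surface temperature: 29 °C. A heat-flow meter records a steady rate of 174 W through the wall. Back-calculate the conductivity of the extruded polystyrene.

k ≈ 0.0255 W/(m·K)

Using the resistance-network approach (series):
R_copper = L/(kA) = 0.0007/(383×14.7) = 1.243×10^-7 K/W
R_carbon steel = L/(kA) = 0.0025/(52.3×14.7) = 3.252×10^-6 K/W
Sum of known resistances R_other = 3.376×10^-6 K/W
Total R = ΔT/Q = 51/174 = 0.2931 K/W
R_extruded polystyrene = R_total − R_other = 0.2931 K/W
k = L/(R·A) = 0.11/(0.2931×14.7)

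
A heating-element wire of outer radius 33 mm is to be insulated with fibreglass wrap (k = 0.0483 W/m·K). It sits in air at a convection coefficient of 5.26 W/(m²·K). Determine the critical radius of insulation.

r_cr ≈ 9.18 mm

For a cylinder r_cr = k/h = 0.0483/5.26
r_cr = 9.18 mm; since the bare radius (33 mm) is above r_cr, any added insulation will reduce heat loss.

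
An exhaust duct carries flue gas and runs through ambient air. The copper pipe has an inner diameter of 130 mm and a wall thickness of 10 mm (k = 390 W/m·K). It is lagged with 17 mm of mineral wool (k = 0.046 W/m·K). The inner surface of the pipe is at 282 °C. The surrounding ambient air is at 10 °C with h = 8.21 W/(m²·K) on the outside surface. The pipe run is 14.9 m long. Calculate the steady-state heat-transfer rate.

For a radial system each layer contributes R = ln(r_out/r_in)/(2πkL); films add R = 1/(hA).
R_copper pipe wall = ln(75/65)/(2π×390×14.9) = 3.919×10^-6 K/W
R_mineral wool = ln(92/75)/(2π×0.046×14.9) = 0.04744 K/W
R_outer film = 1/(h_o·2πr_oL) = 1/(8.21×2π×0.092×14.9) = 0.01414 K/W
R_total = 0.06159 K/W
Q = ΔT/R_total = 272/0.06159

Q ≈ 4420 W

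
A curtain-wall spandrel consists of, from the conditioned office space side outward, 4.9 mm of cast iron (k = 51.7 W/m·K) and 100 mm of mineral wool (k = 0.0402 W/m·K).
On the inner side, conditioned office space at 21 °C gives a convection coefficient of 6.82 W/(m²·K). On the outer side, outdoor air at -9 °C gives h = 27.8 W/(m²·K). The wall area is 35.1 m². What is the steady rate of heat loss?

Q ≈ 394 W

Series thermal resistances:
R_inner film = 1/(h_i·A) = 1/(6.82×35.1) = 0.004177 K/W
R_cast iron = L/(kA) = 0.0049/(51.7×35.1) = 2.7×10^-6 K/W
R_mineral wool = L/(kA) = 0.1/(0.0402×35.1) = 0.07087 K/W
R_outer film = 1/(h_o·A) = 1/(27.8×35.1) = 0.001025 K/W
R_total = 0.07608 K/W
Q = ΔT / R_total = 30 / 0.07608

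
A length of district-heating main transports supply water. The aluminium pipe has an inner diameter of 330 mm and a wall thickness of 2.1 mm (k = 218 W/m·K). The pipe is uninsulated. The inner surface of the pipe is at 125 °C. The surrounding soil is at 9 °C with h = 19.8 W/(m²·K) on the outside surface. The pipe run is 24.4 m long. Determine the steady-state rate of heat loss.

Q ≈ 58800 W

Cylindrical conduction, so R = ln(r₂/r₁)/(2πkL) per layer, in series:
R_aluminium pipe wall = ln(167.1/165)/(2π×218×24.4) = 3.784×10^-7 K/W
R_outer film = 1/(h_o·2πr_oL) = 1/(19.8×2π×0.1671×24.4) = 0.001971 K/W
R_total = 0.001972 K/W
Q = ΔT/R_total = 116/0.001972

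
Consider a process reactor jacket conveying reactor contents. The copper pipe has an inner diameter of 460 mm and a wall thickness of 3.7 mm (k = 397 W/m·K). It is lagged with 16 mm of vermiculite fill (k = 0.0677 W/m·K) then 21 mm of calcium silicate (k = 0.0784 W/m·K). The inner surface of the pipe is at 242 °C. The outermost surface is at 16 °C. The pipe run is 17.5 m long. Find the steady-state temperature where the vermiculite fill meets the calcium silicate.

Radial resistances (cylindrical: R_cond = ln(r_o/r_i)/(2πkL), R_conv = 1/(h·2πrL)):
R_copper pipe wall = ln(233.7/230)/(2π×397×17.5) = 3.656×10^-7 K/W
R_vermiculite fill = ln(249.7/233.7)/(2π×0.0677×17.5) = 0.008896 K/W
R_calcium silicate = ln(270.7/249.7)/(2π×0.0784×17.5) = 0.009367 K/W
R_total = 0.01826 K/W
Q = ΔT/R_total = 226/0.01826
Q = 12400 W
T_interface = T_inner − Q·ΣR(inner→interface) = 242 − 12400×0.008896

T ≈ 132 °C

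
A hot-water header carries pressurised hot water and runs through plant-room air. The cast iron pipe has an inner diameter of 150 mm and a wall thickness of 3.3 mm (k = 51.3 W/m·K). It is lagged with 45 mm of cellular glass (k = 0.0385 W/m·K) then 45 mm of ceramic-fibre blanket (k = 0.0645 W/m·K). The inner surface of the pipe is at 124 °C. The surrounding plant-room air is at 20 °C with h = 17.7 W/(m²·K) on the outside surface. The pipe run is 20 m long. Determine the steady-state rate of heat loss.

Radial resistances (cylindrical: R_cond = ln(r_o/r_i)/(2πkL), R_conv = 1/(h·2πrL)):
R_cast iron pipe wall = ln(78.3/75)/(2π×51.3×20) = 6.679×10^-6 K/W
R_cellular glass = ln(123.3/78.3)/(2π×0.0385×20) = 0.09385 K/W
R_ceramic-fibre blanket = ln(168.3/123.3)/(2π×0.0645×20) = 0.03839 K/W
R_outer film = 1/(h_o·2πr_oL) = 1/(17.7×2π×0.1683×20) = 0.002671 K/W
R_total = 0.1349 K/W
Q = ΔT/R_total = 104/0.1349

Q ≈ 771 W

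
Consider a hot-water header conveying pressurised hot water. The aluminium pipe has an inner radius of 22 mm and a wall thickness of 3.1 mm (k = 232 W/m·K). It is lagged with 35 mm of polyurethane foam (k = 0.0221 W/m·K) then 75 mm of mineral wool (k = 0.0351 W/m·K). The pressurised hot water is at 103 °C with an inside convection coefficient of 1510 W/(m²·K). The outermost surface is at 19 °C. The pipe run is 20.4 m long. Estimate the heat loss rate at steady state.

Treating each annulus and film as a series resistance:
R_inner film = 1/(h_i·2πr₁L) = 1/(1510×2π×0.022×20.4) = 2.348×10^-4 K/W
R_aluminium pipe wall = ln(25.1/22)/(2π×232×20.4) = 4.433×10^-6 K/W
R_polyurethane foam = ln(60.1/25.1)/(2π×0.0221×20.4) = 0.3082 K/W
R_mineral wool = ln(135.1/60.1)/(2π×0.0351×20.4) = 0.18 K/W
R_total = 0.4885 K/W
Q = ΔT/R_total = 84/0.4885

Q ≈ 172 W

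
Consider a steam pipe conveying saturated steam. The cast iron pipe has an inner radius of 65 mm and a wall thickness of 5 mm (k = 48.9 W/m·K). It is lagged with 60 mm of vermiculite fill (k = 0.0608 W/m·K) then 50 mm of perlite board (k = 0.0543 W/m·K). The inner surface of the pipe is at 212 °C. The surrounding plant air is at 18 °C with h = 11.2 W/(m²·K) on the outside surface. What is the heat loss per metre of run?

q′ ≈ 73.1 W/m

Cylindrical conduction, so R = ln(r₂/r₁)/(2πkL) per layer, in series:
R_cast iron pipe wall = ln(70/65)/(2π×48.9×1) = 2.412×10^-4 K/W
R_vermiculite fill = ln(130/70)/(2π×0.0608×1) = 1.62 K/W
R_perlite board = ln(180/130)/(2π×0.0543×1) = 0.9538 K/W
R_outer film = 1/(h_o·2πr_oL) = 1/(11.2×2π×0.18×1) = 0.07895 K/W
R_total = 2.653 K/W
Q = ΔT/R_total = 194/2.653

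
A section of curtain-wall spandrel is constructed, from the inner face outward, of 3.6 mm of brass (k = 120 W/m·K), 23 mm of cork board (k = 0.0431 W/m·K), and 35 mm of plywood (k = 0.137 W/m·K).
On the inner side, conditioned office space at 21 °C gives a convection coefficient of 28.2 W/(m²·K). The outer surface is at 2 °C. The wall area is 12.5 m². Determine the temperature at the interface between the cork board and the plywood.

T ≈ 7.89 °C

Series thermal resistances:
R_inner film = 1/(h_i·A) = 1/(28.2×12.5) = 0.002837 K/W
R_brass = L/(kA) = 0.0036/(120×12.5) = 2.4×10^-6 K/W
R_cork board = L/(kA) = 0.023/(0.0431×12.5) = 0.04269 K/W
R_plywood = L/(kA) = 0.035/(0.137×12.5) = 0.02044 K/W
R_total = 0.06597 K/W;  Q = ΔT/R_total = 19/0.06597 = 288 W
T_interface = T_inner − Q·ΣR(inner→interface) = 21 − 288×0.04553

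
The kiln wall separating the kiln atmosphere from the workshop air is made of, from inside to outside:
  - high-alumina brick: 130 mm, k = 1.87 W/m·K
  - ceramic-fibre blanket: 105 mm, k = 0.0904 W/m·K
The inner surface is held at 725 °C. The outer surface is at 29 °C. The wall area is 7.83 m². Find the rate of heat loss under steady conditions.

Series thermal resistances:
R_high-alumina brick = L/(kA) = 0.13/(1.87×7.83) = 0.008879 K/W
R_ceramic-fibre blanket = L/(kA) = 0.105/(0.0904×7.83) = 0.1483 K/W
R_total = 0.1572 K/W
Q = ΔT / R_total = 696 / 0.1572

Q ≈ 4430 W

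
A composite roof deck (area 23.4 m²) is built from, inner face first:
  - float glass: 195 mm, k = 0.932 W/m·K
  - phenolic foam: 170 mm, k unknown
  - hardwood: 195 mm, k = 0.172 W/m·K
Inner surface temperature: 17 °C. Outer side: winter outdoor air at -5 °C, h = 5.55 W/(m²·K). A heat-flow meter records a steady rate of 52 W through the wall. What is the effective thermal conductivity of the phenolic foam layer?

k ≈ 0.0203 W/(m·K)

Using the resistance-network approach (series):
R_float glass = L/(kA) = 0.195/(0.932×23.4) = 0.008941 K/W
R_hardwood = L/(kA) = 0.195/(0.172×23.4) = 0.04845 K/W
R_outer film = 1/(h_o·A) = 1/(5.55×23.4) = 0.0077 K/W
Sum of known resistances R_other = 0.06509 K/W
Total R = ΔT/Q = 22/52 = 0.4231 K/W
R_phenolic foam = R_total − R_other = 0.358 K/W
k = L/(R·A) = 0.17/(0.358×23.4)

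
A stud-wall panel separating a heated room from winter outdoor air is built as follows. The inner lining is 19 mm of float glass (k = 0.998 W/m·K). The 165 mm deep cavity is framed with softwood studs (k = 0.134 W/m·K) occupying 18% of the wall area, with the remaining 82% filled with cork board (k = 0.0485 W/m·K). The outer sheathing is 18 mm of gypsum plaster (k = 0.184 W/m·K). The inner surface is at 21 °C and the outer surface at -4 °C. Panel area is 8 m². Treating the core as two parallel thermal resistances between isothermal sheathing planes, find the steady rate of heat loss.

Sheathing layers in series; stud and cavity paths in parallel between them.
R_inner = 0.019/(0.998×8) = 0.00238 K/W
R_stud  = 0.165/(0.134×0.18×8) = 0.8551 K/W
R_cav   = 0.165/(0.0485×0.82×8) = 0.5186 K/W
1/R_core = 1/R_stud + 1/R_cav → R_core = 0.3228 K/W
R_outer = 0.018/(0.184×8) = 0.01223 K/W
R_total = 0.3374 K/W
Q = ΔT/R_total = 25/0.3374

Q ≈ 74.1 W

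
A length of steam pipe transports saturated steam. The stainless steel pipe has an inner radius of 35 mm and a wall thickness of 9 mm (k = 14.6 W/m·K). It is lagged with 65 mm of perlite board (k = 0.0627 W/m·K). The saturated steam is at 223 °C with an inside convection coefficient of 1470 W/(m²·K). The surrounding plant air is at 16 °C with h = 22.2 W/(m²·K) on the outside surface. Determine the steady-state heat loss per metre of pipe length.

q′ ≈ 87.2 W/m

Per-layer cylindrical resistances, series-summed:
R_inner film = 1/(h_i·2πr₁L) = 1/(1470×2π×0.035×1) = 0.003093 K/W
R_stainless steel pipe wall = ln(44/35)/(2π×14.6×1) = 0.002495 K/W
R_perlite board = ln(109/44)/(2π×0.0627×1) = 2.303 K/W
R_outer film = 1/(h_o·2πr_oL) = 1/(22.2×2π×0.109×1) = 0.06577 K/W
R_total = 2.374 K/W
Q = ΔT/R_total = 207/2.374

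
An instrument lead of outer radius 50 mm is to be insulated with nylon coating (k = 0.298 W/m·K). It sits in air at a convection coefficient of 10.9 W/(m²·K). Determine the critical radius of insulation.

For a cylinder r_cr = k/h = 0.298/10.9
r_cr = 27.3 mm; since the bare radius (50 mm) is above r_cr, any added insulation will reduce heat loss.

r_cr ≈ 27.3 mm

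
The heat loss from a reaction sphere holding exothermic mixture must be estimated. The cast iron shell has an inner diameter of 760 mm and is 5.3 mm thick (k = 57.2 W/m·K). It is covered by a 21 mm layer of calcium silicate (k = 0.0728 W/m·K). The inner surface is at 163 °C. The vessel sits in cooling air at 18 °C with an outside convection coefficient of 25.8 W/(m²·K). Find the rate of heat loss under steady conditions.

Radial (spherical) resistances in series:
R_cast iron shell = (1/0.38 − 1/0.3853)/(4π×57.2) = 5.036×10^-5 K/W
R_calcium silicate = (1/0.3853 − 1/0.4063)/(4π×0.0728) = 0.1466 K/W
R_outer film = 1/(h·4πr_o²) = 1/(25.8×4π×0.4063²) = 0.01868 K/W
R_total = 0.1654 K/W
Q = ΔT/R_total = 145/0.1654

Q ≈ 877 W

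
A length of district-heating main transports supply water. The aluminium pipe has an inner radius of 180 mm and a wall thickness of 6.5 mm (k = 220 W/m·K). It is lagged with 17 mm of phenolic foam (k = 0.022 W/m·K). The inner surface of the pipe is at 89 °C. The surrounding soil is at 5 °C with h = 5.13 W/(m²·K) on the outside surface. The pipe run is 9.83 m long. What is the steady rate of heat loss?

Q ≈ 1050 W

Radial resistances (cylindrical: R_cond = ln(r_o/r_i)/(2πkL), R_conv = 1/(h·2πrL)):
R_aluminium pipe wall = ln(186.5/180)/(2π×220×9.83) = 2.611×10^-6 K/W
R_phenolic foam = ln(203.5/186.5)/(2π×0.022×9.83) = 0.0642 K/W
R_outer film = 1/(h_o·2πr_oL) = 1/(5.13×2π×0.2035×9.83) = 0.01551 K/W
R_total = 0.07971 K/W
Q = ΔT/R_total = 84/0.07971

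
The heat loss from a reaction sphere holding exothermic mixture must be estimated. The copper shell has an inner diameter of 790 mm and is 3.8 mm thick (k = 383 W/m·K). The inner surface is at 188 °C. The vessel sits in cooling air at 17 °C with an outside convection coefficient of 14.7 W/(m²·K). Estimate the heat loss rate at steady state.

Q ≈ 5020 W

Each spherical layer contributes R = (1/r_i − 1/r_o)/(4πk):
R_copper shell = (1/0.395 − 1/0.3988)/(4π×383) = 5.012×10^-6 K/W
R_outer film = 1/(h·4πr_o²) = 1/(14.7×4π×0.3988²) = 0.03404 K/W
R_total = 0.03404 K/W
Q = ΔT/R_total = 171/0.03404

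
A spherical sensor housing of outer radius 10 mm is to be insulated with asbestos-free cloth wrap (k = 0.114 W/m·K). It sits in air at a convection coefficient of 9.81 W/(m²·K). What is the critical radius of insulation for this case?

r_cr ≈ 23.2 mm

For a sphere r_cr = 2k/h = 2×0.114/9.81
r_cr = 23.2 mm; since the bare radius (10 mm) is below r_cr, adding a thin layer of insulation will *increase* heat loss.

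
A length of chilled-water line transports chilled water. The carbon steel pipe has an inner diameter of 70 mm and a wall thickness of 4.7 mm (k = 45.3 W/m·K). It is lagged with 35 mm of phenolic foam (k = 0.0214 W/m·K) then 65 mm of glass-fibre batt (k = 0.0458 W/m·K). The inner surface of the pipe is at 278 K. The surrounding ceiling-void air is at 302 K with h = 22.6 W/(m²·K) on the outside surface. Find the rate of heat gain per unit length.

q′ ≈ 3.46 W/m

Cylindrical conduction, so R = ln(r₂/r₁)/(2πkL) per layer, in series:
R_carbon steel pipe wall = ln(39.7/35)/(2π×45.3×1) = 4.427×10^-4 K/W
R_phenolic foam = ln(74.7/39.7)/(2π×0.0214×1) = 4.701 K/W
R_glass-fibre batt = ln(139.7/74.7)/(2π×0.0458×1) = 2.175 K/W
R_outer film = 1/(h_o·2πr_oL) = 1/(22.6×2π×0.1397×1) = 0.05041 K/W
R_total = 6.927 K/W
Q = ΔT/R_total = 24/6.927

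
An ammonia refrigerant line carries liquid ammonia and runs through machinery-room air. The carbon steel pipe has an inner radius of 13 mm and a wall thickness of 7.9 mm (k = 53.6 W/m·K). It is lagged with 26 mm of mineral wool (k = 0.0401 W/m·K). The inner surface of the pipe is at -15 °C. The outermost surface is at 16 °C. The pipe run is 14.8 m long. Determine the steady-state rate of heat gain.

For a radial system each layer contributes R = ln(r_out/r_in)/(2πkL); films add R = 1/(hA).
R_carbon steel pipe wall = ln(20.9/13)/(2π×53.6×14.8) = 9.526×10^-5 K/W
R_mineral wool = ln(46.9/20.9)/(2π×0.0401×14.8) = 0.2168 K/W
R_total = 0.2169 K/W
Q = ΔT/R_total = 31/0.2169

Q ≈ 143 W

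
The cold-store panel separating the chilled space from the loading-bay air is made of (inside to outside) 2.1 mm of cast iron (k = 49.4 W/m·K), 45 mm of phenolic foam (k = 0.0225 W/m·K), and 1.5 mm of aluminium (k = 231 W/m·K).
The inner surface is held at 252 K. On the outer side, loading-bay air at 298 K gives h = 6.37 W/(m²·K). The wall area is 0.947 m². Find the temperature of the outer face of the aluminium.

T ≈ 295 K

Treating each layer as a thermal resistance in series:
R_cast iron = L/(kA) = 0.0021/(49.4×0.947) = 4.489×10^-5 K/W
R_phenolic foam = L/(kA) = 0.045/(0.0225×0.947) = 2.112 K/W
R_aluminium = L/(kA) = 0.0015/(231×0.947) = 6.857×10^-6 K/W
R_outer film = 1/(h_o·A) = 1/(6.37×0.947) = 0.1658 K/W
R_total = 2.278 K/W;  Q = ΔT/R_total = 46/2.278 = 20.2 W
T_interface = T_inner + Q·ΣR(inner→interface) = 252 + 20.2×2.112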